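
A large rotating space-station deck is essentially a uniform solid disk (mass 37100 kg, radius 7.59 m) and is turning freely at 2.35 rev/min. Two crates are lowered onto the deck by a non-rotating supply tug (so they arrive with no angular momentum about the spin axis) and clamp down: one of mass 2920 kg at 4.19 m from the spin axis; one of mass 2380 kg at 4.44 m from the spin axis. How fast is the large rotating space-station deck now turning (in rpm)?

ω_f ≈ 2.15 rpm

The added mass arrives with no angular momentum about the spin axis, and any external torque about the spin axis is negligible, so the system's angular momentum is conserved.
I_p = ½(37100)(7.59)² = 1.069e+06 kg·m².
Added inertia Σmr² = (2920)(4.19)² + (2380)(4.44)² = 98180 kg·m²; I_f = 1.069e+06 + 98180 = 1.167e+06 kg·m².
ω_f = I_p ω_i / I_f = (1.069e+06)(2.35) / 1.167e+06 = 2.152 rpm.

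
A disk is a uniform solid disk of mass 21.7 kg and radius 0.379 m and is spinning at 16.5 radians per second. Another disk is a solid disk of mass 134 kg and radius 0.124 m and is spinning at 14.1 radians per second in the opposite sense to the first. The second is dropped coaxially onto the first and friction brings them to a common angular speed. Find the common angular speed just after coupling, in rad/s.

No external torque acts about the common axis, so total angular momentum is conserved.
Moments of inertia: I_A = ½(21.7)(0.379)² = 1.559 kg·m²; I_B = ½(134)(0.124)² = 1.030 kg·m².
Taking A's sense as positive: L = (1.559)(16.5) − (1.030)(14.1) = 11.19 kg·m²·rad/s.
Combined I = 1.559 + 1.030 = 2.589 kg·m².
ω_f = L / I = 11.19 / 2.589 = 4.322 rad/s.

|ω_f| ≈ 4.32 rad/s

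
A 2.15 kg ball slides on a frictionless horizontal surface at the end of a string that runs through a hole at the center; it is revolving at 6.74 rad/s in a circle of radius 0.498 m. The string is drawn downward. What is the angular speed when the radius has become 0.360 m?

No torque about the axis ⇒ m r₁² ω₁ = m r₂² ω₂.
ω₂ = ω₁ (r₁/r₂)² = (6.74)(0.498/0.360)² = 12.90 rad/s.

ω₂ ≈ 12.9 rad/s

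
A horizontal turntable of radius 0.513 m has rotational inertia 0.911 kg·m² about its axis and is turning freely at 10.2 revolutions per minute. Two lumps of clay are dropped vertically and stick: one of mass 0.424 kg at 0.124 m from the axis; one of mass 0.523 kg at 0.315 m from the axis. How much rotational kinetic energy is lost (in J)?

No external torque acts about the axis; L_before = L_after.
Added inertia Σmr² = (0.424)(0.124)² + (0.523)(0.315)² = 0.05841 kg·m²; I_f = 0.9110 + 0.05841 = 0.9694 kg·m².
ω_f = I_p ω_i / I_f = (0.9110)(10.2) / 0.9694 = 9.585 rpm.
KE_i = ½(0.9110)(1.068 rad/s)² = 0.5197 J; KE_f = ½(0.9694)(1.004)² = 0.4884 J.

energy lost ≈ 0.0313 J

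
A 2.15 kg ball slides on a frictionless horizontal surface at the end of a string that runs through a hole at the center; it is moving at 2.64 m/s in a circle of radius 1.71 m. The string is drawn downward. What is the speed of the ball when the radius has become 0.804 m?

v₂ ≈ 5.61 m/s

Central (radial) force ⇒ zero torque about the center ⇒ m v r is constant.
v₂ = v₁ r₁ / r₂ = (2.64)(1.71) / (0.804) = 5.615 m/s.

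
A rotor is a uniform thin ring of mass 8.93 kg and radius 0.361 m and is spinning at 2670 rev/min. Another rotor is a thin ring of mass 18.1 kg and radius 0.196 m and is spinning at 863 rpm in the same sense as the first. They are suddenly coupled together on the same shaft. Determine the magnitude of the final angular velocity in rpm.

The coupling torques are internal; angular momentum about the shared axis is conserved.
Moments of inertia: I_A = (8.93)(0.361)² = 1.164 kg·m²; I_B = (18.1)(0.196)² = 0.6953 kg·m².
Taking A's sense as positive: L = (1.164)(2670) + (0.6953)(863) = 3707 kg·m²·rpm.
Combined I = 1.164 + 0.6953 = 1.859 kg·m².
ω_f = L / I = 3707 / 1.859 = 1994 rpm.

|ω_f| ≈ 1990 rpm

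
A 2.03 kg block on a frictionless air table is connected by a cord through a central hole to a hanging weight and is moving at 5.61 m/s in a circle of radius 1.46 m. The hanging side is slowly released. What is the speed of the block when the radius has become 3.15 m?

The only horizontal force on the mass is along the cord (radial), so it exerts no torque about the hole and angular momentum m v r is conserved.
v₂ = v₁ r₁ / r₂ = (5.61)(1.46) / (3.15) = 2.600 m/s.

v₂ ≈ 2.60 m/s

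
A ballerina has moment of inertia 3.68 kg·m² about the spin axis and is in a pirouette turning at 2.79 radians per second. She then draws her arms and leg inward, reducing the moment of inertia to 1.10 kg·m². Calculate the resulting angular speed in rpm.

ω₂ ≈ 89.1 rpm

No external torque acts about the spin axis, so angular momentum is conserved.
ω₂ = I₁ω₁ / I₂ = (3.680)(2.79 rad/s) / (1.100) = 9.334 rad/s = 89.13 rpm.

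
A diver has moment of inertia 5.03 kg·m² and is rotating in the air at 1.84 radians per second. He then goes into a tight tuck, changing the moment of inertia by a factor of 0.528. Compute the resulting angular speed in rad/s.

No external torque acts about the spin axis, so angular momentum is conserved.
I₂ = 0.528 × 5.03 = 2.656 kg·m².
ω₂ = I₁ω₁ / I₂ = (5.030)(1.84 rad/s) / (2.656) = 3.485 rad/s.

ω₂ ≈ 3.48 rad/s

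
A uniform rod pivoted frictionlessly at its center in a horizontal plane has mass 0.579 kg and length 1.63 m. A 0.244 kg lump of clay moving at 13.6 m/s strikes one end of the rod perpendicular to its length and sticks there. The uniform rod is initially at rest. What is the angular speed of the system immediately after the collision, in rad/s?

|ω_f| ≈ 9.32 rad/s

About the pivot the impulsive forces during the collision are internal, so angular momentum about that axis is conserved.
I_p = (1/12)(0.579)(1.63)² = 0.1282 kg·m². Taking the sense of the lump of clay's angular momentum as positive, L_{lump} = m v R = (0.244)(13.6)(1.63/2) = 2.704 kg·m²/s.
L_i = 0 + 2.704 = 2.704 kg·m²/s.
After sticking, I_f = I_p + m R² = 0.1282 + (0.244)(1.63/2)² = 0.2903 kg·m².
ω_f = L_i / I_f = 2.704 / 0.2903 = 9.317 rad/s.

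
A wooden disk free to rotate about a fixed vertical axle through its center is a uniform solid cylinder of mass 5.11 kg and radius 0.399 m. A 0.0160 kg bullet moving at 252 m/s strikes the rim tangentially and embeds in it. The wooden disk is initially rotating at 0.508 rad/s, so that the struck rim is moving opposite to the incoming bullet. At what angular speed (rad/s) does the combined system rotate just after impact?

|ω_f| ≈ 3.43 rad/s

About the axle the impulsive forces during the collision are internal, so angular momentum about that axis is conserved.
I_p = ½(5.11)(0.399)² = 0.4068 kg·m². Taking the sense of the bullet's angular momentum as positive, L_{bullet} = m v R = (0.0160)(252)(0.399) = 1.609 kg·m²/s.
L_i = −I_p ω_p + m v R = −(0.4068)(0.508) + 1.609 = 1.402 kg·m²/s.
After sticking, I_f = I_p + m R² = 0.4068 + (0.0160)(0.399)² = 0.4093 kg·m².
ω_f = L_i / I_f = 1.402 / 0.4093 = 3.426 rad/s.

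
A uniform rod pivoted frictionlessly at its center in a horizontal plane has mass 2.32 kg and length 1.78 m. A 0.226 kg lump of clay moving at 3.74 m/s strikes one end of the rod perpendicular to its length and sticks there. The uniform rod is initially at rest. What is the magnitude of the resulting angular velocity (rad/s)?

|ω_f| ≈ 0.950 rad/s

The axle reaction passes through the pivot and exerts no torque about it; angular momentum about the pivot is conserved through the impact.
I_p = (1/12)(2.32)(1.78)² = 0.6126 kg·m². Taking the sense of the lump of clay's angular momentum as positive, L_{lump} = m v R = (0.226)(3.74)(1.78/2) = 0.7523 kg·m²/s.
L_i = 0 + 0.7523 = 0.7523 kg·m²/s.
After sticking, I_f = I_p + m R² = 0.6126 + (0.226)(1.78/2)² = 0.7916 kg·m².
ω_f = L_i / I_f = 0.7523 / 0.7916 = 0.9503 rad/s.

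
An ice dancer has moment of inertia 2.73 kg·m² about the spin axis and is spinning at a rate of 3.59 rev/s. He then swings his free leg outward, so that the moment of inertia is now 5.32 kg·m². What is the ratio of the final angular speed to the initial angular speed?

Angular momentum about the spin axis is conserved since the torque about it is zero.
ω₂/ω₁ = I₁/I₂ = 2.730 / 5.320 = 0.5132.

ω₂/ω₁ ≈ 0.513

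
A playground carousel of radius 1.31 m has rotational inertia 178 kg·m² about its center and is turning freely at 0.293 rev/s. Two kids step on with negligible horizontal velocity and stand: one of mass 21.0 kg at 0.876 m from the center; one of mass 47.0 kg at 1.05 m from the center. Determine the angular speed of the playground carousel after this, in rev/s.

ω_f ≈ 0.212 rev/s

The added mass arrives with no angular momentum about the center, and any external torque about the center is negligible, so the system's angular momentum is conserved.
Added inertia Σmr² = (21.0)(0.876)² + (47.0)(1.05)² = 67.93 kg·m²; I_f = 178.0 + 67.93 = 245.9 kg·m².
ω_f = I_p ω_i / I_f = (178.0)(0.293) / 245.9 = 0.2121 rev/s.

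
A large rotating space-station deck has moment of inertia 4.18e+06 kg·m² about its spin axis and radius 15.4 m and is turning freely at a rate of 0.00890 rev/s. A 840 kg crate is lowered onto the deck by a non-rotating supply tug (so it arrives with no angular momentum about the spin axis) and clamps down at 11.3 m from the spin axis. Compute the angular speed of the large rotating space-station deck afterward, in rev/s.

No external torque acts about the spin axis; L_before = L_after.
Added inertia Σmr² = (840)(11.3)² = 1.073e+05 kg·m²; I_f = 4.180e+06 + 1.073e+05 = 4.287e+06 kg·m².
ω_f = I_p ω_i / I_f = (4.180e+06)(0.00890) / 4.287e+06 = 0.008677 rev/s.

ω_f ≈ 0.00868 rev/s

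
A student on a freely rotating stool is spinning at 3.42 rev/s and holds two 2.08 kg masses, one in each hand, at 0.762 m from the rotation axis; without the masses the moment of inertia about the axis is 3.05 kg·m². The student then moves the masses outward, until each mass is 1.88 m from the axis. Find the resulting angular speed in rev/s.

ω₂ ≈ 1.05 rev/s

Angular momentum about the spin axis is conserved since the torque about it is zero.
I₁ = 3.05 + 2(2.08)(0.762)² = 5.465 kg·m²; I₂ = 3.05 + 2(2.08)(1.88)² = 17.75 kg·m².
ω₂ = I₁ω₁ / I₂ = (5.465)(3.42 rev/s) / (17.75) = 1.053 rev/s.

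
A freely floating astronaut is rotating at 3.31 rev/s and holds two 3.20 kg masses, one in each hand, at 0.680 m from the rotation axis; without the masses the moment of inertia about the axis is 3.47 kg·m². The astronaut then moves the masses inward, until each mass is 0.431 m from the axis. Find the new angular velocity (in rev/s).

With no external torque about the axis, L is conserved: I₁ω₁ = I₂ω₂.
I₁ = 3.47 + 2(3.20)(0.680)² = 6.429 kg·m²; I₂ = 3.47 + 2(3.20)(0.431)² = 4.659 kg·m².
ω₂ = I₁ω₁ / I₂ = (6.429)(3.31 rev/s) / (4.659) = 4.568 rev/s.

ω₂ ≈ 4.57 rev/s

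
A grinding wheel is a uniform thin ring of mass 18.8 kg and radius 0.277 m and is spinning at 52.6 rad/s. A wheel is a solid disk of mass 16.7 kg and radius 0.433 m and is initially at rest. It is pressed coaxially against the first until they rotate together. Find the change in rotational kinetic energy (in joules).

The coupling torques are internal; angular momentum about the shared axis is conserved.
Moments of inertia: I_A = (18.8)(0.277)² = 1.443 kg·m²; I_B = ½(16.7)(0.433)² = 1.566 kg·m².
Taking A's sense as positive: L = (1.443)(52.6) = 75.88 kg·m²·rad/s.
Combined I = 1.443 + 1.566 = 3.008 kg·m².
ω_f = L / I = 75.88 / 3.008 = 25.22 rad/s.
KE_i = ½ΣIω² = 1996 J; KE_f = ½(3.008)(25.22)² = 957.0 J.

ΔKE ≈ -1040 J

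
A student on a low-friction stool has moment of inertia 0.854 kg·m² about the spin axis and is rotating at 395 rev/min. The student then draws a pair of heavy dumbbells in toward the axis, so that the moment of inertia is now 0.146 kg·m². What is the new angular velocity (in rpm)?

ω₂ ≈ 2310 rpm

Angular momentum about the spin axis is conserved since the torque about it is zero.
ω₂ = I₁ω₁ / I₂ = (0.8540)(395 rpm) / (0.1460) = 2310 rpm.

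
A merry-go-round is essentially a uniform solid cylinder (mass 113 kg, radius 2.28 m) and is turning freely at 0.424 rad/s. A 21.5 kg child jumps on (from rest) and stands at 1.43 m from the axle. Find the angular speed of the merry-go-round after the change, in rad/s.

The added mass arrives with no angular momentum about the axle, and any external torque about the axle is negligible, so the system's angular momentum is conserved.
I_p = ½(113)(2.28)² = 293.7 kg·m².
Added inertia Σmr² = (21.5)(1.43)² = 43.97 kg·m²; I_f = 293.7 + 43.97 = 337.7 kg·m².
ω_f = I_p ω_i / I_f = (293.7)(0.424) / 337.7 = 0.3688 rad/s.

ω_f ≈ 0.369 rad/s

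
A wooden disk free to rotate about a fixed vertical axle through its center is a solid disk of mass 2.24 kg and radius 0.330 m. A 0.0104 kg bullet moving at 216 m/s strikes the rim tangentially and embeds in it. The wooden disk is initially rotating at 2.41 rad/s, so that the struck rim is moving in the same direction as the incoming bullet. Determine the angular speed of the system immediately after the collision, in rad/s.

About the axle the impulsive forces during the collision are internal, so angular momentum about that axis is conserved.
I_p = ½(2.24)(0.330)² = 0.1220 kg·m². Taking the sense of the bullet's angular momentum as positive, L_{bullet} = m v R = (0.0104)(216)(0.330) = 0.7413 kg·m²/s.
L_i = +I_p ω_p + m v R = +(0.1220)(2.41) + 0.7413 = 1.035 kg·m²/s.
After sticking, I_f = I_p + m R² = 0.1220 + (0.0104)(0.330)² = 0.1231 kg·m².
ω_f = L_i / I_f = 1.035 / 0.1231 = 8.410 rad/s.

|ω_f| ≈ 8.41 rad/s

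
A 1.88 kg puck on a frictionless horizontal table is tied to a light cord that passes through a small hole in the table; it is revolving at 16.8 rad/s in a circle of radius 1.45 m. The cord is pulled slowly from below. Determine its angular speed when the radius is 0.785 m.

ω₂ ≈ 57.3 rad/s

The constraining force is radial, so m r² ω about the center is conserved.
ω₂ = ω₁ (r₁/r₂)² = (16.8)(1.45/0.785)² = 57.32 rad/s.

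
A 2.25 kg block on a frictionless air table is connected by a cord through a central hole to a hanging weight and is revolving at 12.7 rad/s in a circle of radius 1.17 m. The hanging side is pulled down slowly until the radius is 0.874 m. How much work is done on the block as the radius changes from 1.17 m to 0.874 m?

W ≈ 197 J

The constraining force is radial, so m r² ω about the center is conserved.
ω₂ = ω₁ (r₁/r₂)² = (12.7)(1.17/0.874)² = 22.76 rad/s.
W = ΔKE = ½m(v₂² − v₁²) = 196.7 J.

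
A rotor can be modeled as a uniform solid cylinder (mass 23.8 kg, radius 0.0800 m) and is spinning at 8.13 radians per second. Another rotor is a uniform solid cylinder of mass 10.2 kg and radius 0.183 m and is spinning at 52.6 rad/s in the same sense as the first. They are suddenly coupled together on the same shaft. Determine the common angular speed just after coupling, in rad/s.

No external torque acts about the common axis, so total angular momentum is conserved.
Moments of inertia: I_A = ½(23.8)(0.0800)² = 0.07616 kg·m²; I_B = ½(10.2)(0.183)² = 0.1708 kg·m².
Taking A's sense as positive: L = (0.07616)(8.13) + (0.1708)(52.6) = 9.603 kg·m²·rad/s.
Combined I = 0.07616 + 0.1708 = 0.2470 kg·m².
ω_f = L / I = 9.603 / 0.2470 = 38.89 rad/s.

|ω_f| ≈ 38.9 rad/s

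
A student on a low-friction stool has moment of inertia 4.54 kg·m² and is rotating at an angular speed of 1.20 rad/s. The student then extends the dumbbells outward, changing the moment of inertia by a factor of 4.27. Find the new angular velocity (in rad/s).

No external torque acts about the spin axis, so angular momentum is conserved.
I₂ = 4.27 × 4.54 = 19.39 kg·m².
ω₂ = I₁ω₁ / I₂ = (4.540)(1.20 rad/s) / (19.39) = 0.2810 rad/s.

ω₂ ≈ 0.281 rad/s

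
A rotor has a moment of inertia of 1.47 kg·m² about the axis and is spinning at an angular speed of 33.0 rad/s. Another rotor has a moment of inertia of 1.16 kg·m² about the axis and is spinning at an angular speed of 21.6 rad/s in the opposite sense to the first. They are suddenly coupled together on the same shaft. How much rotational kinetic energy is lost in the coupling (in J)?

No external torque acts about the common axis, so total angular momentum is conserved.
Taking A's sense as positive: L = (1.470)(33.0) − (1.160)(21.6) = 23.45 kg·m²·rad/s.
Combined I = 1.470 + 1.160 = 2.630 kg·m².
ω_f = L / I = 23.45 / 2.630 = 8.918 rad/s.
KE_i = ½ΣIω² = 1071 J; KE_f = ½(2.630)(8.918)² = 104.6 J.

ΔKE lost ≈ 966 J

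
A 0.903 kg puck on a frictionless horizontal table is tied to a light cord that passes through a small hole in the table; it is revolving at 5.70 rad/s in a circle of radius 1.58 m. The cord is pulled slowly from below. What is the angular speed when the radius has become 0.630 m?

ω₂ ≈ 35.9 rad/s

The constraining force is radial, so m r² ω about the center is conserved.
ω₂ = ω₁ (r₁/r₂)² = (5.70)(1.58/0.630)² = 35.85 rad/s.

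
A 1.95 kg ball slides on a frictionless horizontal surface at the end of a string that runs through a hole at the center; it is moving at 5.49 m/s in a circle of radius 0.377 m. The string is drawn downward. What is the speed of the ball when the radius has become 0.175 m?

v₂ ≈ 11.8 m/s

Central (radial) force ⇒ zero torque about the center ⇒ m v r is constant.
v₂ = v₁ r₁ / r₂ = (5.49)(0.377) / (0.175) = 11.83 m/s.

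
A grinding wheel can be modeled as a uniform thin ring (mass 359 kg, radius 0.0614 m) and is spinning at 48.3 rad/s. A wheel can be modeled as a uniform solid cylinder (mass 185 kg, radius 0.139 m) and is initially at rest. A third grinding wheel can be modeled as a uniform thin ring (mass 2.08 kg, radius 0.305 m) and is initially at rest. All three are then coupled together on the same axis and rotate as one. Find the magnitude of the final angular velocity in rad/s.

The coupling torques are internal; angular momentum about the shared axis is conserved.
Moments of inertia: I_A = (359)(0.0614)² = 1.353 kg·m²; I_B = ½(185)(0.139)² = 1.787 kg·m²; I_C = (2.08)(0.305)² = 0.1935 kg·m².
Taking A's sense as positive: L = (1.353)(48.3) = 65.37 kg·m²·rad/s.
Combined I = 1.353 + 1.787 + 0.1935 = 3.334 kg·m².
ω_f = L / I = 65.37 / 3.334 = 19.61 rad/s.

|ω_f| ≈ 19.6 rad/s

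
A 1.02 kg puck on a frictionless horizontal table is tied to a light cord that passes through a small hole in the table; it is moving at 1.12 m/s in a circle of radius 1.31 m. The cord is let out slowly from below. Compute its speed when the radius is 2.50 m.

The only horizontal force on the mass is along the cord (radial), so it exerts no torque about the hole and angular momentum m v r is conserved.
v₂ = v₁ r₁ / r₂ = (1.12)(1.31) / (2.50) = 0.5869 m/s.

v₂ ≈ 0.587 m/s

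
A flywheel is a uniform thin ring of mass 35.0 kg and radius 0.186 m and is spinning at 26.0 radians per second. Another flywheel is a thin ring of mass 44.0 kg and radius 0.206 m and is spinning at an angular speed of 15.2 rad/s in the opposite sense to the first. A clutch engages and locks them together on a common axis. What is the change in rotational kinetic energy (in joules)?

ΔKE ≈ -623 J

The coupling torques are internal; angular momentum about the shared axis is conserved.
Moments of inertia: I_A = (35.0)(0.186)² = 1.211 kg·m²; I_B = (44.0)(0.206)² = 1.867 kg·m².
Taking A's sense as positive: L = (1.211)(26.0) − (1.867)(15.2) = 3.101 kg·m²·rad/s.
Combined I = 1.211 + 1.867 = 3.078 kg·m².
ω_f = L / I = 3.101 / 3.078 = 1.008 rad/s.
KE_i = ½ΣIω² = 625.0 J; KE_f = ½(3.078)(1.008)² = 1.562 J.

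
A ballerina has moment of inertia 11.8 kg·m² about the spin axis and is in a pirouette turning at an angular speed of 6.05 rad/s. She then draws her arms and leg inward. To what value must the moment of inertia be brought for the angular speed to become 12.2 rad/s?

No external torque acts about the spin axis, so angular momentum is conserved.
I₂ = I₁ω₁ / ω₂ = (11.8)(6.05) / (12.2) = 5.852 kg·m².

I₂ ≈ 5.85 kg·m²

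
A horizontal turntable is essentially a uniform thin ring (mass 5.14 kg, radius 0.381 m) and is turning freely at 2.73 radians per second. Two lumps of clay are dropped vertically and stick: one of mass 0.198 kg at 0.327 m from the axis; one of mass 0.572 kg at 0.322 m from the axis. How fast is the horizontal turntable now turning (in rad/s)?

The added mass arrives with no angular momentum about the axis, and any external torque about the axis is negligible, so the system's angular momentum is conserved.
I_p = (5.14)(0.381)² = 0.7461 kg·m².
Added inertia Σmr² = (0.198)(0.327)² + (0.572)(0.322)² = 0.08048 kg·m²; I_f = 0.7461 + 0.08048 = 0.8266 kg·m².
ω_f = I_p ω_i / I_f = (0.7461)(2.73) / 0.8266 = 2.464 rad/s.

ω_f ≈ 2.46 rad/s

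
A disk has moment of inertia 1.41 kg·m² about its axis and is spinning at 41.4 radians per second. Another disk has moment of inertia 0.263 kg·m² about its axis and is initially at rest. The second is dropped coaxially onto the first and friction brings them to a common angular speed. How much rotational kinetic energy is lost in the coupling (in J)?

ΔKE lost ≈ 190 J

The coupling torques are internal; angular momentum about the shared axis is conserved.
Taking A's sense as positive: L = (1.410)(41.4) = 58.37 kg·m²·rad/s.
Combined I = 1.410 + 0.2630 = 1.673 kg·m².
ω_f = L / I = 58.37 / 1.673 = 34.89 rad/s.
KE_i = ½ΣIω² = 1208 J; KE_f = ½(1.673)(34.89)² = 1018 J.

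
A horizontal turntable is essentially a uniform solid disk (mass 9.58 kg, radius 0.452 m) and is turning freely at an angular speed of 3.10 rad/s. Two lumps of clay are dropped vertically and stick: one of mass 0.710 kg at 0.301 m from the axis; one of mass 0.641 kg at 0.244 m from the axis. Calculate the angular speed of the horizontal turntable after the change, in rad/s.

ω_f ≈ 2.81 rad/s

The added mass arrives with no angular momentum about the axis, and any external torque about the axis is negligible, so the system's angular momentum is conserved.
I_p = ½(9.58)(0.452)² = 0.9786 kg·m².
Added inertia Σmr² = (0.710)(0.301)² + (0.641)(0.244)² = 0.1025 kg·m²; I_f = 0.9786 + 0.1025 = 1.081 kg·m².
ω_f = I_p ω_i / I_f = (0.9786)(3.10) / 1.081 = 2.806 rad/s.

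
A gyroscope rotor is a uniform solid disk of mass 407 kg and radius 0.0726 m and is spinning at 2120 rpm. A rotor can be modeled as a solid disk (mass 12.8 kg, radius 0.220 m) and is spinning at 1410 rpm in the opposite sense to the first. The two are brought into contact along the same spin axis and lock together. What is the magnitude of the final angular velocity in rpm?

No external torque acts about the common axis, so total angular momentum is conserved.
Moments of inertia: I_A = ½(407)(0.0726)² = 1.073 kg·m²; I_B = ½(12.8)(0.220)² = 0.3098 kg·m².
Taking A's sense as positive: L = (1.073)(2120) − (0.3098)(1410) = 1837 kg·m²·rpm.
Combined I = 1.073 + 0.3098 = 1.382 kg·m².
ω_f = L / I = 1837 / 1.382 = 1329 rpm.

|ω_f| ≈ 1330 rpm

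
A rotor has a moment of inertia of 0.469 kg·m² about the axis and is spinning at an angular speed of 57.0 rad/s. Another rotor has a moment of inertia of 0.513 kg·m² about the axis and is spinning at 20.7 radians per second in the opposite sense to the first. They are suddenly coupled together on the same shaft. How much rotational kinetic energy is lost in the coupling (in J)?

ΔKE lost ≈ 740 J

No external torque acts about the common axis, so total angular momentum is conserved.
Taking A's sense as positive: L = (0.4690)(57.0) − (0.5130)(20.7) = 16.11 kg·m²·rad/s.
Combined I = 0.4690 + 0.5130 = 0.9820 kg·m².
ω_f = L / I = 16.11 / 0.9820 = 16.41 rad/s.
KE_i = ½ΣIω² = 871.8 J; KE_f = ½(0.9820)(16.41)² = 132.2 J.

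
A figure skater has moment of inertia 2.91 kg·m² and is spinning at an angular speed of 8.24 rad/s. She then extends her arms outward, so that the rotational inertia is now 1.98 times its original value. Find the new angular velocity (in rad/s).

No external torque acts about the spin axis, so angular momentum is conserved.
I₂ = 1.98 × 2.91 = 5.762 kg·m².
ω₂ = I₁ω₁ / I₂ = (2.910)(8.24 rad/s) / (5.762) = 4.162 rad/s.

ω₂ ≈ 4.16 rad/s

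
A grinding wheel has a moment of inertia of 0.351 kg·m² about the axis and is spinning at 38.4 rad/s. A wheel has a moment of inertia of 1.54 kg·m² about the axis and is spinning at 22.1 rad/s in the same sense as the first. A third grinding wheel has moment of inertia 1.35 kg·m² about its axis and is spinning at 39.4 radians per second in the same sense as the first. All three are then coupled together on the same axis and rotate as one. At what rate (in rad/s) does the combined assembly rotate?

No external torque acts about the common axis, so total angular momentum is conserved.
Taking A's sense as positive: L = (0.3510)(38.4) + (1.540)(22.1) + (1.350)(39.4) = 100.7 kg·m²·rad/s.
Combined I = 0.3510 + 1.540 + 1.350 = 3.241 kg·m².
ω_f = L / I = 100.7 / 3.241 = 31.07 rad/s.

|ω_f| ≈ 31.1 rad/s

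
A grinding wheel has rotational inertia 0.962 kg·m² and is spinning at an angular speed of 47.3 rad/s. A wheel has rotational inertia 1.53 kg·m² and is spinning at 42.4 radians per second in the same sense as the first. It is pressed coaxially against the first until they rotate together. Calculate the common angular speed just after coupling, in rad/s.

No external torque acts about the common axis, so total angular momentum is conserved.
Taking A's sense as positive: L = (0.9620)(47.3) + (1.530)(42.4) = 110.4 kg·m²·rad/s.
Combined I = 0.9620 + 1.530 = 2.492 kg·m².
ω_f = L / I = 110.4 / 2.492 = 44.29 rad/s.

|ω_f| ≈ 44.3 rad/s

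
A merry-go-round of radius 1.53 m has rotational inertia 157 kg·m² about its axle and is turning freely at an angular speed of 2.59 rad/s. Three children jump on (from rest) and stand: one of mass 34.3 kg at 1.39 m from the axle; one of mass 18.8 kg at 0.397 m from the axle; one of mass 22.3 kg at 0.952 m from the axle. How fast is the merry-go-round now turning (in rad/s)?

ω_f ≈ 1.65 rad/s

The added mass arrives with no angular momentum about the axle, and any external torque about the axle is negligible, so the system's angular momentum is conserved.
Added inertia Σmr² = (34.3)(1.39)² + (18.8)(0.397)² + (22.3)(0.952)² = 89.44 kg·m²; I_f = 157.0 + 89.44 = 246.4 kg·m².
ω_f = I_p ω_i / I_f = (157.0)(2.59) / 246.4 = 1.650 rad/s.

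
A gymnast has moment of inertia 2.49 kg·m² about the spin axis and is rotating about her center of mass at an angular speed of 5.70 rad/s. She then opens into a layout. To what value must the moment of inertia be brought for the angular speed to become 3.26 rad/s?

I₂ ≈ 4.35 kg·m²

Angular momentum about the spin axis is conserved since the torque about it is zero.
I₂ = I₁ω₁ / ω₂ = (2.49)(5.70) / (3.26) = 4.354 kg·m².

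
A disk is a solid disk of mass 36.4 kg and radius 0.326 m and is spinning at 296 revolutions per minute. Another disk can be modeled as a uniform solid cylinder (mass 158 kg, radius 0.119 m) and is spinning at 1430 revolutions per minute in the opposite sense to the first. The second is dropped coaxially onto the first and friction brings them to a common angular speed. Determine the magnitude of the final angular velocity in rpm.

No external torque acts about the common axis, so total angular momentum is conserved.
Moments of inertia: I_A = ½(36.4)(0.326)² = 1.934 kg·m²; I_B = ½(158)(0.119)² = 1.119 kg·m².
Taking A's sense as positive: L = (1.934)(296) − (1.119)(1430) = -1027 kg·m²·rpm.
Combined I = 1.934 + 1.119 = 3.053 kg·m².
ω_f = L / I = -1027 / 3.053 = -336.5 rpm.

|ω_f| ≈ 336 rpm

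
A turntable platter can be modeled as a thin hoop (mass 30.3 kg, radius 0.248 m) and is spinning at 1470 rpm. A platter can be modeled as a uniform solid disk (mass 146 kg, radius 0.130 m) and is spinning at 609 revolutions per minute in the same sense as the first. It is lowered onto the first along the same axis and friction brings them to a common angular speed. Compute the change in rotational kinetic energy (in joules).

ΔKE ≈ -3020 J

No external torque acts about the common axis, so total angular momentum is conserved.
Moments of inertia: I_A = (30.3)(0.248)² = 1.864 kg·m²; I_B = ½(146)(0.130)² = 1.234 kg·m².
Taking A's sense as positive: L = (1.864)(1470) + (1.234)(609) = 3491 kg·m²·rpm.
Combined I = 1.864 + 1.234 = 3.097 kg·m².
ω_f = L / I = 3491 / 3.097 = 1127 rpm.
KE_i = ½ΣIω² = 24590 J; KE_f = ½(3.097)(118.0)² = 21570 J.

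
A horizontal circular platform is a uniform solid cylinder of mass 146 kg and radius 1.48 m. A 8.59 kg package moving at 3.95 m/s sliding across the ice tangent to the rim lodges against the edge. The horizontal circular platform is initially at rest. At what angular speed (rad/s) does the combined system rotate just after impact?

|ω_f| ≈ 0.281 rad/s

The axle reaction passes through the central axle and exerts no torque about it; angular momentum about the central axle is conserved through the impact.
I_p = ½(146)(1.48)² = 159.9 kg·m². Taking the sense of the package's angular momentum as positive, L_{package} = m v R = (8.59)(3.95)(1.48) = 50.22 kg·m²/s.
L_i = 0 + 50.22 = 50.22 kg·m²/s.
After sticking, I_f = I_p + m R² = 159.9 + (8.59)(1.48)² = 178.7 kg·m².
ω_f = L_i / I_f = 50.22 / 178.7 = 0.2810 rad/s.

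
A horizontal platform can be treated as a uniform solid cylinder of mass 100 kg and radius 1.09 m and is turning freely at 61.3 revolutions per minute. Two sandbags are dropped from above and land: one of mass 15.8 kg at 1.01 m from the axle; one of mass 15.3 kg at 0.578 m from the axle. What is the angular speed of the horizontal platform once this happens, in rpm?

ω_f ≈ 45.2 rpm

The added mass arrives with no angular momentum about the axle, and any external torque about the axle is negligible, so the system's angular momentum is conserved.
I_p = ½(100)(1.09)² = 59.41 kg·m².
Added inertia Σmr² = (15.8)(1.01)² + (15.3)(0.578)² = 21.23 kg·m²; I_f = 59.41 + 21.23 = 80.63 kg·m².
ω_f = I_p ω_i / I_f = (59.41)(61.3) / 80.63 = 45.16 rpm.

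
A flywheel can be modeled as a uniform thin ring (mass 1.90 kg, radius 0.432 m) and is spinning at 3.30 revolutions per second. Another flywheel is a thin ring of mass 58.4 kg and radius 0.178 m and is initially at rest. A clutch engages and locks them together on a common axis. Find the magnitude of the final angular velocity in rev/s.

|ω_f| ≈ 0.531 rev/s

No external torque acts about the common axis, so total angular momentum is conserved.
Moments of inertia: I_A = (1.90)(0.432)² = 0.3546 kg·m²; I_B = (58.4)(0.178)² = 1.850 kg·m².
Taking A's sense as positive: L = (0.3546)(3.30) = 1.170 kg·m²·rev/s.
Combined I = 0.3546 + 1.850 = 2.205 kg·m².
ω_f = L / I = 1.170 / 2.205 = 0.5307 rev/s.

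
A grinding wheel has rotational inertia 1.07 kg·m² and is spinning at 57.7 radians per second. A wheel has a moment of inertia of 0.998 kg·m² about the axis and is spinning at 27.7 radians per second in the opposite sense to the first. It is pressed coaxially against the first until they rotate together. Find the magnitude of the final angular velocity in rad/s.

|ω_f| ≈ 16.5 rad/s

The coupling torques are internal; angular momentum about the shared axis is conserved.
Taking A's sense as positive: L = (1.070)(57.7) − (0.9980)(27.7) = 34.09 kg·m²·rad/s.
Combined I = 1.070 + 0.9980 = 2.068 kg·m².
ω_f = L / I = 34.09 / 2.068 = 16.49 rad/s.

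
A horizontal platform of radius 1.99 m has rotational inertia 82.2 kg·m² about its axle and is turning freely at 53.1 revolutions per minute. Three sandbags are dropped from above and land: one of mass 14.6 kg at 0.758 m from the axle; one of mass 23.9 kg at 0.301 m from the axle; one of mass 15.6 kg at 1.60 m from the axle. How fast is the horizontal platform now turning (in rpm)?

ω_f ≈ 32.9 rpm

The added mass arrives with no angular momentum about the axle, and any external torque about the axle is negligible, so the system's angular momentum is conserved.
Added inertia Σmr² = (14.6)(0.758)² + (23.9)(0.301)² + (15.6)(1.60)² = 50.49 kg·m²; I_f = 82.20 + 50.49 = 132.7 kg·m².
ω_f = I_p ω_i / I_f = (82.20)(53.1) / 132.7 = 32.89 rpm.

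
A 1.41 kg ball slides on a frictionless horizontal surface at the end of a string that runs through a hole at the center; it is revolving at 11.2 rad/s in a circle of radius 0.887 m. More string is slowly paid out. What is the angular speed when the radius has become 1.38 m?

ω₂ ≈ 4.63 rad/s

The constraining force is radial, so m r² ω about the center is conserved.
ω₂ = ω₁ (r₁/r₂)² = (11.2)(0.887/1.38)² = 4.627 rad/s.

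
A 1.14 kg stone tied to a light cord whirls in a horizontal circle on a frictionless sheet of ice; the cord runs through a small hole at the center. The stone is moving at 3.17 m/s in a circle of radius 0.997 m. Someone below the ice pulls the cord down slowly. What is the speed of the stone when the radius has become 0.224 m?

Central (radial) force ⇒ zero torque about the center ⇒ m v r is constant.
v₂ = v₁ r₁ / r₂ = (3.17)(0.997) / (0.224) = 14.11 m/s.

v₂ ≈ 14.1 m/s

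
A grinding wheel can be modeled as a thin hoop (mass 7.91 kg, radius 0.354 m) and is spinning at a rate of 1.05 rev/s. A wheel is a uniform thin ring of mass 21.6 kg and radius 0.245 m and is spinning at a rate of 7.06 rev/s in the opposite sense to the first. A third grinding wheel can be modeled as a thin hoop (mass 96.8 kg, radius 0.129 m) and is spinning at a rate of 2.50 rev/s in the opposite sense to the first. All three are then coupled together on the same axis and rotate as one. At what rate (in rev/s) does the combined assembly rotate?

No external torque acts about the common axis, so total angular momentum is conserved.
Moments of inertia: I_A = (7.91)(0.354)² = 0.9912 kg·m²; I_B = (21.6)(0.245)² = 1.297 kg·m²; I_C = (96.8)(0.129)² = 1.611 kg·m².
Taking A's sense as positive: L = (0.9912)(1.05) − (1.297)(7.06) − (1.611)(2.50) = -12.14 kg·m²·rev/s.
Combined I = 0.9912 + 1.297 + 1.611 = 3.899 kg·m².
ω_f = L / I = -12.14 / 3.899 = -3.114 rev/s.

|ω_f| ≈ 3.11 rev/s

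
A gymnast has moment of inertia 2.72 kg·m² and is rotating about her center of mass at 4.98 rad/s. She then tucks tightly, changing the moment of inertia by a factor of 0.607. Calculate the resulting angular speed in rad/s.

ω₂ ≈ 8.20 rad/s

With no external torque about the axis, L is conserved: I₁ω₁ = I₂ω₂.
I₂ = 0.607 × 2.72 = 1.651 kg·m².
ω₂ = I₁ω₁ / I₂ = (2.720)(4.98 rad/s) / (1.651) = 8.204 rad/s.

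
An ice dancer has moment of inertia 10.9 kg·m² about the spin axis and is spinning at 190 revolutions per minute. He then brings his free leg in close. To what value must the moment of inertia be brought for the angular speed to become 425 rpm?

Angular momentum about the spin axis is conserved since the torque about it is zero.
I₂ = I₁ω₁ / ω₂ = (10.9)(190) / (425) = 4.873 kg·m².

I₂ ≈ 4.87 kg·m²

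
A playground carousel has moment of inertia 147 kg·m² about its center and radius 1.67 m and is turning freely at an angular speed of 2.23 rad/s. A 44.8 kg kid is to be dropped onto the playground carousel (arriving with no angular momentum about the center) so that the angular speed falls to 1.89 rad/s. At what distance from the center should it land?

r ≈ 0.768 m

The added mass arrives with no angular momentum about the center, and any external torque about the center is negligible, so the system's angular momentum is conserved.
I_p ω_i = (I_p + m r²) ω_f ⇒ m r² = I_p(ω_i/ω_f − 1) = 147.0(2.23/1.89 − 1) = 26.44 kg·m².
r = √(26.44/44.8) = 0.7683 m.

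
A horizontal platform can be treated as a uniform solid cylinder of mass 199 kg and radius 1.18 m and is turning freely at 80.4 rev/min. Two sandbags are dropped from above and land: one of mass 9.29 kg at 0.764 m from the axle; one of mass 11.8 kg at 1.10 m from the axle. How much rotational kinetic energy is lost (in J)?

No external torque acts about the axle; L_before = L_after.
I_p = ½(199)(1.18)² = 138.5 kg·m².
Added inertia Σmr² = (9.29)(0.764)² + (11.8)(1.10)² = 19.70 kg·m²; I_f = 138.5 + 19.70 = 158.2 kg·m².
ω_f = I_p ω_i / I_f = (138.5)(80.4) / 158.2 = 70.39 rpm.
KE_i = ½(138.5)(8.419 rad/s)² = 4911 J; KE_f = ½(158.2)(7.371)² = 4299 J.

energy lost ≈ 611 J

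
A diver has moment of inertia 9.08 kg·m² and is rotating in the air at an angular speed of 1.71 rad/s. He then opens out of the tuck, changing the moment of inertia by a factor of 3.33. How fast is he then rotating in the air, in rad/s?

ω₂ ≈ 0.514 rad/s

No external torque acts about the spin axis, so angular momentum is conserved.
I₂ = 3.33 × 9.08 = 30.24 kg·m².
ω₂ = I₁ω₁ / I₂ = (9.080)(1.71 rad/s) / (30.24) = 0.5135 rad/s.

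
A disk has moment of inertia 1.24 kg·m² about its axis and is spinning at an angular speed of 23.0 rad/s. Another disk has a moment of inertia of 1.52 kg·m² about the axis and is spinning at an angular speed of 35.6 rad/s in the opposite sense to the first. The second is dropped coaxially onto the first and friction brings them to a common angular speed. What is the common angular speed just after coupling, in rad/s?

|ω_f| ≈ 9.27 rad/s

The coupling torques are internal; angular momentum about the shared axis is conserved.
Taking A's sense as positive: L = (1.240)(23.0) − (1.520)(35.6) = -25.59 kg·m²·rad/s.
Combined I = 1.240 + 1.520 = 2.760 kg·m².
ω_f = L / I = -25.59 / 2.760 = -9.272 rad/s.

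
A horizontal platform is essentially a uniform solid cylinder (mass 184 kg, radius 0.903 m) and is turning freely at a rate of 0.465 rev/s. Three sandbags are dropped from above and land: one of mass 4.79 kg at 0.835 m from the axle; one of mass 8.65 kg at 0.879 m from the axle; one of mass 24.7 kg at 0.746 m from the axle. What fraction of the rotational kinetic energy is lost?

fraction ≈ 0.241

No external torque acts about the axle; L_before = L_after.
I_p = ½(184)(0.903)² = 75.02 kg·m².
Added inertia Σmr² = (4.79)(0.835)² + (8.65)(0.879)² + (24.7)(0.746)² = 23.77 kg·m²; I_f = 75.02 + 23.77 = 98.79 kg·m².
ω_f = I_p ω_i / I_f = (75.02)(0.465) / 98.79 = 0.3531 rev/s.
KE_i = ½(75.02)(2.922 rad/s)² = 320.2 J; KE_f = ½(98.79)(2.219)² = 243.1 J.
Fraction lost = 0.2406.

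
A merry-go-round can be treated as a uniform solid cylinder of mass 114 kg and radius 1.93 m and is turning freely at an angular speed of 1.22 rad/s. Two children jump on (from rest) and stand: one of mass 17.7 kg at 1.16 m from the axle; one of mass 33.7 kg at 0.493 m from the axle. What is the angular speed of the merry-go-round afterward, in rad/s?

The added mass arrives with no angular momentum about the axle, and any external torque about the axle is negligible, so the system's angular momentum is conserved.
I_p = ½(114)(1.93)² = 212.3 kg·m².
Added inertia Σmr² = (17.7)(1.16)² + (33.7)(0.493)² = 32.01 kg·m²; I_f = 212.3 + 32.01 = 244.3 kg·m².
ω_f = I_p ω_i / I_f = (212.3)(1.22) / 244.3 = 1.060 rad/s.

ω_f ≈ 1.06 rad/s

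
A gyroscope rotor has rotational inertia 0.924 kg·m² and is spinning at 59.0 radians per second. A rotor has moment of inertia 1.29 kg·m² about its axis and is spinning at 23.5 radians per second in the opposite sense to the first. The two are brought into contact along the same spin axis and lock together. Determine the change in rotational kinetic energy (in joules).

ΔKE ≈ -1830 J

The coupling torques are internal; angular momentum about the shared axis is conserved.
Taking A's sense as positive: L = (0.9240)(59.0) − (1.290)(23.5) = 24.20 kg·m²·rad/s.
Combined I = 0.9240 + 1.290 = 2.214 kg·m².
ω_f = L / I = 24.20 / 2.214 = 10.93 rad/s.
KE_i = ½ΣIω² = 1964 J; KE_f = ½(2.214)(10.93)² = 132.3 J.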